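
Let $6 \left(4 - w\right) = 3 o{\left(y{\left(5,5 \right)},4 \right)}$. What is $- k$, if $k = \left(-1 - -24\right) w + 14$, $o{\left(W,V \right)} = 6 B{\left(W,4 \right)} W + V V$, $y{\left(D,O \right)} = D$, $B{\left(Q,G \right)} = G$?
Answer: $1458$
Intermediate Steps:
$o{\left(W,V \right)} = V^{2} + 24 W$ ($o{\left(W,V \right)} = 6 \cdot 4 W + V V = 24 W + V^{2} = V^{2} + 24 W$)
$w = -64$ ($w = 4 - \frac{3 \left(4^{2} + 24 \cdot 5\right)}{6} = 4 - \frac{3 \left(16 + 120\right)}{6} = 4 - \frac{3 \cdot 136}{6} = 4 - 68 = -64$)
$k = -1458$ ($k = \left(-1 - -24\right) \left(-64\right) + 14 = \left(-1 + 24\right) \left(-64\right) + 14 = 23 \left(-64\right) + 14 = -1472 + 14 = -1458$)
$- k = \left(-1\right) \left(-1458\right) = 1458$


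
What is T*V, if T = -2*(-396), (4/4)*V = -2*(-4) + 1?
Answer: 7128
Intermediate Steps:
V = 9 (V = -2*(-4) + 1 = 8 + 1 = 9)
T = 792
T*V = 792*9 = 7128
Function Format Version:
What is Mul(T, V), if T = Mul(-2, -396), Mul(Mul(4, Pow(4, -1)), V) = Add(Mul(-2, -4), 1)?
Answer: 7128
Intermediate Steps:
V = 9 (V = Add(Mul(-2, -4), 1) = Add(8, 1) = 9)
T = 792
Mul(T, V) = Mul(792, 9) = 7128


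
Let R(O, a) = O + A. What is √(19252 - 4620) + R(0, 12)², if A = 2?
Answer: 4 + 2*√3658 ≈ 124.96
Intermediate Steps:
R(O, a) = 2 + O (R(O, a) = O + 2 = 2 + O)
√(19252 - 4620) + R(0, 12)² = √(19252 - 4620) + (2 + 0)² = √14632 + 2² = 2*√3658 + 4 = 4 + 2*√3658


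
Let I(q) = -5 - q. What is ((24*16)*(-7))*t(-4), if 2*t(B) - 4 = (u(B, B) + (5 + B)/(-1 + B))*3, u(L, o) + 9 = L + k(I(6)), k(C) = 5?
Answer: 138432/5 ≈ 27686.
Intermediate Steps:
u(L, o) = -4 + L (u(L, o) = -9 + (L + 5) = -9 + (5 + L) = -4 + L)
t(B) = -4 + 3*B/2 + 3*(5 + B)/(2*(-1 + B)) (t(B) = 2 + (((-4 + B) + (5 + B)/(-1 + B))*3)/2 = 2 + ((-4 + B + (5 + B)/(-1 + B))*3)/2 = 2 + (-12 + 3*B + 3*(5 + B)/(-1 + B))/2 = 2 + (-6 + 3*B/2 + 3*(5 + B)/(2*(-1 + B))) = -4 + 3*B/2 + 3*(5 + B)/(2*(-1 + B)))
((24*16)*(-7))*t(-4) = ((24*16)*(-7))*((23 - 8*(-4) + 3*(-4)**2)/(2*(-1 - 4))) = (384*(-7))*((1/2)*(23 + 32 + 3*16)/(-5)) = -1344*(-1)*(23 + 32 + 48)/5 = -1344*(-1)*103/5 = -2688*(-103/10) = 138432/5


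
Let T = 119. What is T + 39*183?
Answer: 7256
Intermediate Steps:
T + 39*183 = 119 + 39*183 = 119 + 7137 = 7256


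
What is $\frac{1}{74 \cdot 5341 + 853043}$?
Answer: $\frac{1}{1248277} \approx 8.011 \cdot 10^{-7}$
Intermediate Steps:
$\frac{1}{74 \cdot 5341 + 853043} = \frac{1}{395234 + 853043} = \frac{1}{1248277}$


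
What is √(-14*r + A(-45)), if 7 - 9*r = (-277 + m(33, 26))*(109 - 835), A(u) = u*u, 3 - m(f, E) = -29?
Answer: √2508307/3 ≈ 527.92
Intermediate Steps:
m(f, E) = 32 (m(f, E) = 3 - 1*(-29) = 3 + 29 = 32)
A(u) = u²
r = -177863/9 (r = 7/9 - (-277 + 32)*(109 - 835)/9 = 7/9 - (-245)*(-726)/9 = 7/9 - ⅑*177870 = 7/9 - 59290/3 = -177863/9 ≈ -19763.)
√(-14*r + A(-45)) = √(-14*(-177863/9) + (-45)²) = √(2490082/9 + 2025) = √(2508307/9) = √2508307/3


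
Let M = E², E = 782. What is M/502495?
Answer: 611524/502495 ≈ 1.2170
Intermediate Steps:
M = 611524 (M = 782² = 611524)
M/502495 = 611524/502495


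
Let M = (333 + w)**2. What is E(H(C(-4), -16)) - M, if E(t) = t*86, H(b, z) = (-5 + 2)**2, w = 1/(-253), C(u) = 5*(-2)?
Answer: -7048182538/64009 ≈ -1.1011e+5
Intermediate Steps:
C(u) = -10
w = -1/253 ≈ -0.0039526
H(b, z) = 9 (H(b, z) = (-3)**2 = 9)
E(t) = 86*t
M = 7097725504/64009 (M = (333 - 1/253)**2 = (84248/253)**2 = 7097725504/64009 ≈ 1.1089e+5)
E(H(C(-4), -16)) - M = 86*9 - 1*7097725504/64009 = 774 - 7097725504/64009 = -7048182538/64009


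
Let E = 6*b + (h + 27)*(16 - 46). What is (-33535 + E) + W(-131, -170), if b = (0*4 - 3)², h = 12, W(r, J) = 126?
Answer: -34525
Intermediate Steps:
b = 9 (b = (0 - 3)² = (-3)² = 9)
E = -1116 (E = 6*9 + (12 + 27)*(16 - 46) = 54 + 39*(-30) = 54 - 1170 = -1116)
(-33535 + E) + W(-131, -170) = (-33535 - 1116) + 126 = -34651 + 126 = -34525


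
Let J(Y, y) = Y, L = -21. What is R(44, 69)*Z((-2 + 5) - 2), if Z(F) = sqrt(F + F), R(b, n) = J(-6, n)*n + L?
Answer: -435*sqrt(2) ≈ -615.18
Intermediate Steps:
R(b, n) = -21 - 6*n (R(b, n) = -6*n - 21 = -21 - 6*n)
Z(F) = sqrt(2)*sqrt(F) (Z(F) = sqrt(2*F) = sqrt(2)*sqrt(F))
R(44, 69)*Z((-2 + 5) - 2) = (-21 - 6*69)*(sqrt(2)*sqrt((-2 + 5) - 2)) = (-21 - 414)*(sqrt(2)*sqrt(3 - 2)) = -435*sqrt(2)*sqrt(1) = -435*sqrt(2)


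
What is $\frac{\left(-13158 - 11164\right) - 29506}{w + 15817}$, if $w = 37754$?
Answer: $- \frac{53828}{53571} \approx -1.0048$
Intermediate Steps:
$\frac{\left(-13158 - 11164\right) - 29506}{w + 15817} = \frac{\left(-13158 - 11164\right) - 29506}{37754 + 15817} = \frac{-24322 - 29506}{53571} = \left(-53828\right) \frac{1}{53571} = - \frac{53828}{53571}$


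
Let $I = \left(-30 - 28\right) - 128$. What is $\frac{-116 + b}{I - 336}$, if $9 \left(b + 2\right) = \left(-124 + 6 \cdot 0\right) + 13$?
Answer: $\frac{391}{1566} \approx 0.24968$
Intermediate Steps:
$b = - \frac{43}{3}$ ($b = -2 + \frac{\left(-124 + 6 \cdot 0\right) + 13}{9} = -2 + \frac{\left(-124 + 0\right) + 13}{9} = -2 + \frac{-124 + 13}{9} = -2 + \frac{1}{9} \left(-111\right) = -2 - \frac{37}{3} = - \frac{43}{3} \approx -14.333$)
$I = -186$ ($I = -58 - 128 = -186$)
$\frac{-116 + b}{I - 336} = \frac{-116 - \frac{43}{3}}{-186 - 336} = - \frac{391}{3 \left(-522\right)} = \left(- \frac{391}{3}\right) \left(- \frac{1}{522}\right) = \frac{391}{1566}$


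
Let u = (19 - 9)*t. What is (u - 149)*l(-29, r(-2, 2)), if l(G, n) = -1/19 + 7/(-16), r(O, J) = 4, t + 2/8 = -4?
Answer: 57067/608 ≈ 93.860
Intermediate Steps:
t = -17/4 (t = -¼ - 4 = -17/4 ≈ -4.2500)
l(G, n) = -149/304 (l(G, n) = -1*1/19 + 7*(-1/16) = -1/19 - 7/16 = -149/304)
u = -85/2 (u = (19 - 9)*(-17/4) = 10*(-17/4) = -85/2 ≈ -42.500)
(u - 149)*l(-29, r(-2, 2)) = (-85/2 - 149)*(-149/304) = -383/2*(-149/304) = 57067/608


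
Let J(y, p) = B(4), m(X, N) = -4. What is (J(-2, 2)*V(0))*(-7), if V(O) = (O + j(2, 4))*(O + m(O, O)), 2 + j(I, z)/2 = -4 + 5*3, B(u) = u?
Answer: 2016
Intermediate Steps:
J(y, p) = 4
j(I, z) = 18 (j(I, z) = -4 + 2*(-4 + 5*3) = -4 + 2*(-4 + 15) = -4 + 2*11 = -4 + 22 = 18)
V(O) = (-4 + O)*(18 + O) (V(O) = (O + 18)*(O - 4) = (18 + O)*(-4 + O) = (-4 + O)*(18 + O))
(J(-2, 2)*V(0))*(-7) = (4*(-72 + 0² + 14*0))*(-7) = (4*(-72 + 0 + 0))*(-7) = (4*(-72))*(-7) = -288*(-7) = 2016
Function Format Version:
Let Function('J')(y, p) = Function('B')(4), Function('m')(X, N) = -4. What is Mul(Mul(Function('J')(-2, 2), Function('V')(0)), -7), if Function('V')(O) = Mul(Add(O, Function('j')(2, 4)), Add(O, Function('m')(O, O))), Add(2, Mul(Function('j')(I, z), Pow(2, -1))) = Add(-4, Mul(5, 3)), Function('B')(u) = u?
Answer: 2016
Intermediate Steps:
Function('J')(y, p) = 4
Function('j')(I, z) = 18 (Function('j')(I, z) = Add(-4, Mul(2, Add(-4, Mul(5, 3)))) = Add(-4, Mul(2, Add(-4, 15))) = Add(-4, Mul(2, 11)) = Add(-4, 22) = 18)
Function('V')(O) = Mul(Add(-4, O), Add(18, O)) (Function('V')(O) = Mul(Add(O, 18), Add(O, -4)) = Mul(Add(18, O), Add(-4, O)) = Mul(Add(-4, O), Add(18, O)))
Mul(Mul(Function('J')(-2, 2), Function('V')(0)), -7) = Mul(Mul(4, Add(-72, Pow(0, 2), Mul(14, 0))), -7) = Mul(Mul(4, Add(-72, 0, 0)), -7) = Mul(Mul(4, -72), -7) = Mul(-288, -7) = 2016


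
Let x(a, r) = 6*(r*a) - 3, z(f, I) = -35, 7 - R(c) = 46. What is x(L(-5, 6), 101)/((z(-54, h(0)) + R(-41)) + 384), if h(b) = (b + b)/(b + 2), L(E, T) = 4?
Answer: 2421/310 ≈ 7.8097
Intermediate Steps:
R(c) = -39 (R(c) = 7 - 1*46 = 7 - 46 = -39)
h(b) = 2*b/(2 + b) (h(b) = (2*b)/(2 + b) = 2*b/(2 + b))
x(a, r) = -3 + 6*a*r (x(a, r) = 6*(a*r) - 3 = 6*a*r - 3 = -3 + 6*a*r)
x(L(-5, 6), 101)/((z(-54, h(0)) + R(-41)) + 384) = (-3 + 6*4*101)/((-35 - 39) + 384) = (-3 + 2424)/(-74 + 384) = 2421/310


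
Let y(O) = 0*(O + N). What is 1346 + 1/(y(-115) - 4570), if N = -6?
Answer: 6151219/4570 ≈ 1346.0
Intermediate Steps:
y(O) = 0 (y(O) = 0*(O - 6) = 0*(-6 + O) = 0)
1346 + 1/(y(-115) - 4570) = 1346 + 1/(0 - 4570) = 1346 + 1/(-4570) = 1346 - 1/4570 = 6151219/4570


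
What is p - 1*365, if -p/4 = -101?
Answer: 39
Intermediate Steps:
p = 404 (p = -4*(-101) = 404)
p - 1*365 = 404 - 1*365 = 404 - 365 = 39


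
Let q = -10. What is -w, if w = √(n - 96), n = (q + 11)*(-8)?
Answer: -2*I*√26 ≈ -10.198*I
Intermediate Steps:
n = -8 (n = (-10 + 11)*(-8) = 1*(-8) = -8)
w = 2*I*√26 (w = √(-8 - 96) = √(-104) = 2*I*√26 ≈ 10.198*I)
-w = -2*I*√26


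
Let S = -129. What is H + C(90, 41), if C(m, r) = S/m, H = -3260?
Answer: -97843/30 ≈ -3261.4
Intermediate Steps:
C(m, r) = -129/m
H + C(90, 41) = -3260 - 129/90 = -3260 - 129*1/90 = -3260 - 43/30 = -97843/30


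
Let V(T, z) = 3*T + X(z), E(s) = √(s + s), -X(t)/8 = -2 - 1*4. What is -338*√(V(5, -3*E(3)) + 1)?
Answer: -2704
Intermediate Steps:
X(t) = 48 (X(t) = -8*(-2 - 1*4) = -8*(-2 - 4) = -8*(-6) = 48)
E(s) = √2*√s (E(s) = √(2*s) = √2*√s)
V(T, z) = 48 + 3*T (V(T, z) = 3*T + 48 = 48 + 3*T)
-338*√(V(5, -3*E(3)) + 1) = -338*√((48 + 3*5) + 1) = -338*√((48 + 15) + 1) = -338*√(63 + 1) = -338*√64 = -338*8 = -2704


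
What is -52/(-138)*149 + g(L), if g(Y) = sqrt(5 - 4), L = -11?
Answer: 3943/69 ≈ 57.145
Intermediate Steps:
g(Y) = 1 (g(Y) = sqrt(1) = 1)
-52/(-138)*149 + g(L) = -52/(-138)*149 + 1 = -52*(-1/138)*149 + 1 = (26/69)*149 + 1 = 3874/69 + 1 = 3943/69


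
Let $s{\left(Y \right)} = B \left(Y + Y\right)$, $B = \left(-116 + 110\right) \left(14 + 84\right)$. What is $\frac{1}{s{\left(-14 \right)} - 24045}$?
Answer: $- \frac{1}{7581} \approx -0.00013191$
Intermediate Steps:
$B = -588$ ($B = \left(-6\right) 98 = -588$)
$s{\left(Y \right)} = - 1176 Y$ ($s{\left(Y \right)} = - 588 \left(Y + Y\right) = - 588 \cdot 2 Y = - 1176 Y$)
$\frac{1}{s{\left(-14 \right)} - 24045} = \frac{1}{\left(-1176\right) \left(-14\right) - 24045} = \frac{1}{16464 - 24045} = \frac{1}{-7581} = - \frac{1}{7581}$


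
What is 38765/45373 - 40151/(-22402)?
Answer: 2690184853/1016445946 ≈ 2.6467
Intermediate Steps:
38765/45373 - 40151/(-22402) = 38765*(1/45373) - 40151*(-1/22402) = 38765/45373 + 40151/22402 = 2690184853/1016445946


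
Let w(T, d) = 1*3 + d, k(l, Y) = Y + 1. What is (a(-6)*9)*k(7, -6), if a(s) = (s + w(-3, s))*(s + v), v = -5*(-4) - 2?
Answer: 4860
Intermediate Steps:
k(l, Y) = 1 + Y
v = 18 (v = 20 - 2 = 18)
w(T, d) = 3 + d
a(s) = (3 + 2*s)*(18 + s) (a(s) = (s + (3 + s))*(s + 18) = (3 + 2*s)*(18 + s))
(a(-6)*9)*k(7, -6) = ((54 + 2*(-6)² + 39*(-6))*9)*(1 - 6) = ((54 + 2*36 - 234)*9)*(-5) = ((54 + 72 - 234)*9)*(-5) = -108*9*(-5) = -972*(-5) = 4860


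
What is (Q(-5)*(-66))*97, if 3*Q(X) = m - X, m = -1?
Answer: -8536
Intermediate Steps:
Q(X) = -⅓ - X/3 (Q(X) = (-1 - X)/3 = -⅓ - X/3)
(Q(-5)*(-66))*97 = ((-⅓ - ⅓*(-5))*(-66))*97 = ((-⅓ + 5/3)*(-66))*97 = ((4/3)*(-66))*97 = -88*97 = -8536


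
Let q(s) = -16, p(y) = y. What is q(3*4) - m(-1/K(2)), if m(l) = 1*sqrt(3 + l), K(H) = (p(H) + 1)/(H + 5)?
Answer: -16 - sqrt(6)/3 ≈ -16.816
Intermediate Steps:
K(H) = (1 + H)/(5 + H) (K(H) = (H + 1)/(H + 5) = (1 + H)/(5 + H))
m(l) = sqrt(3 + l)
q(3*4) - m(-1/K(2)) = -16 - sqrt(3 - 1/((1 + 2)/(5 + 2))) = -16 - sqrt(3 - 1/(3/7)) = -16 - sqrt(3 - 1/((1/7)*3)) = -16 - sqrt(3 - 1/3/7) = -16 - sqrt(3 - 1*7/3) = -16 - sqrt(3 - 7/3) = -16 - sqrt(2/3) = -16 - sqrt(6)/3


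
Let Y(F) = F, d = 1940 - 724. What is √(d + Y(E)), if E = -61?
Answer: √1155 ≈ 33.985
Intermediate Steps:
d = 1216
√(d + Y(E)) = √(1216 - 61) = √1155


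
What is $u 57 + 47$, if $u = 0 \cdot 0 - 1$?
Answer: $-10$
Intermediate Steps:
$u = -1$ ($u = 0 - 1 = -1$)
$u 57 + 47 = \left(-1\right) 57 + 47 = -57 + 47 = -10$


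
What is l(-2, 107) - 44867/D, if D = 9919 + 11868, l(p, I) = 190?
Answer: 4094663/21787 ≈ 187.94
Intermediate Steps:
D = 21787
l(-2, 107) - 44867/D = 190 - 44867/21787 = 4094663/21787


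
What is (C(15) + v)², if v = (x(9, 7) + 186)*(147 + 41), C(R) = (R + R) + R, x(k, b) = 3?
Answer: 1265722929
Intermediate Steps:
C(R) = 3*R (C(R) = 2*R + R = 3*R)
v = 35532 (v = (3 + 186)*(147 + 41) = 189*188 = 35532)
(C(15) + v)² = (3*15 + 35532)² = (45 + 35532)² = 35577² = 1265722929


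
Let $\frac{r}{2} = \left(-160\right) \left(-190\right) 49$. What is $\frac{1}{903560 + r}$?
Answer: $\frac{1}{3882760} \approx 2.5755 \cdot 10^{-7}$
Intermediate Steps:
$r = 2979200$ ($r = 2 \left(-160\right) \left(-190\right) 49 = 2 \cdot 30400 \cdot 49 = 2 \cdot 1489600 = 2979200$)
$\frac{1}{903560 + r} = \frac{1}{903560 + 2979200} = \frac{1}{3882760}$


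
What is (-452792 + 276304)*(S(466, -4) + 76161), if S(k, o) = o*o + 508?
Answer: -13533982280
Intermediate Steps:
S(k, o) = 508 + o² (S(k, o) = o² + 508 = 508 + o²)
(-452792 + 276304)*(S(466, -4) + 76161) = (-452792 + 276304)*((508 + (-4)²) + 76161) = -176488*((508 + 16) + 76161) = -176488*(524 + 76161) = -176488*76685 = -13533982280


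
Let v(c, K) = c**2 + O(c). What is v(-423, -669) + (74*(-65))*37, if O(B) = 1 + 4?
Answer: 964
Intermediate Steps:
O(B) = 5
v(c, K) = 5 + c**2 (v(c, K) = c**2 + 5 = 5 + c**2)
v(-423, -669) + (74*(-65))*37 = (5 + (-423)**2) + (74*(-65))*37 = (5 + 178929) - 4810*37 = 178934 - 177970 = 964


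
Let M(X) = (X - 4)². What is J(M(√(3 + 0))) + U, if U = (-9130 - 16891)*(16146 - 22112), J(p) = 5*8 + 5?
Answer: 155241331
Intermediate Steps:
M(X) = (-4 + X)²
J(p) = 45 (J(p) = 40 + 5 = 45)
U = 155241286 (U = -26021*(-5966) = 155241286)
J(M(√(3 + 0))) + U = 45 + 155241286 = 155241331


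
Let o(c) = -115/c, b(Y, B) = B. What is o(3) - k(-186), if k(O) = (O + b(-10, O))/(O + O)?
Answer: -118/3 ≈ -39.333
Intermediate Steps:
k(O) = 1 (k(O) = (O + O)/(O + O) = (2*O)/((2*O)) = (2*O)*(1/(2*O)) = 1)
o(3) - k(-186) = -115/3 - 1*1 = -115*1/3 - 1 = -115/3 - 1 = -118/3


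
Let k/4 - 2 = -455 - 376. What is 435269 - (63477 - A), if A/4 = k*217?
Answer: -2506496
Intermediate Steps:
k = -3316 (k = 8 + 4*(-455 - 376) = 8 + 4*(-831) = 8 - 3324 = -3316)
A = -2878288 (A = 4*(-3316*217) = 4*(-719572) = -2878288)
435269 - (63477 - A) = 435269 - (63477 - 1*(-2878288)) = 435269 - (63477 + 2878288) = 435269 - 1*2941765 = 435269 - 2941765 = -2506496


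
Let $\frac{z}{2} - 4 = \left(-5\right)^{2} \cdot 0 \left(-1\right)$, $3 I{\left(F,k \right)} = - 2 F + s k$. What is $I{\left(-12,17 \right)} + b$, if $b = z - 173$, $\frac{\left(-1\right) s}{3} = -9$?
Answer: $-4$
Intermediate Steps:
$s = 27$ ($s = \left(-3\right) \left(-9\right) = 27$)
$I{\left(F,k \right)} = 9 k - \frac{2 F}{3}$ ($I{\left(F,k \right)} = \frac{- 2 F + 27 k}{3} = 9 k - \frac{2 F}{3}$)
$z = 8$ ($z = 8 + 2 \left(-5\right)^{2} \cdot 0 \left(-1\right) = 8 + 2 \cdot 25 \cdot 0 \left(-1\right) = 8 + 2 \cdot 0 \left(-1\right) = 8 + 2 \cdot 0 = 8 + 0 = 8$)
$b = -165$ ($b = 8 - 173 = -165$)
$I{\left(-12,17 \right)} + b = \left(9 \cdot 17 - -8\right) - 165 = \left(153 + 8\right) - 165 = 161 - 165 = -4$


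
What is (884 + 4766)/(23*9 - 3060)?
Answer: -5650/2853 ≈ -1.9804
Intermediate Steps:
(884 + 4766)/(23*9 - 3060) = 5650/(207 - 3060) = 5650/(-2853) = 5650*(-1/2853) = -5650/2853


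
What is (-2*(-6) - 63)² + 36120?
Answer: 38721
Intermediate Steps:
(-2*(-6) - 63)² + 36120 = (12 - 63)² + 36120 = (-51)² + 36120 = 2601 + 36120 = 38721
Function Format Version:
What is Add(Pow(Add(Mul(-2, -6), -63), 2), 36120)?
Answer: 38721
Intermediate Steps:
Add(Pow(Add(Mul(-2, -6), -63), 2), 36120) = Add(Pow(Add(12, -63), 2), 36120) = Add(Pow(-51, 2), 36120) = Add(2601, 36120) = 38721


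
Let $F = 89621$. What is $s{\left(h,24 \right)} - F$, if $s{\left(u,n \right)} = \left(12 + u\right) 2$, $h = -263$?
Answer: $-90123$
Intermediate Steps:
$s{\left(u,n \right)} = 24 + 2 u$
$s{\left(h,24 \right)} - F = \left(24 + 2 \left(-263\right)\right) - 89621 = \left(24 - 526\right) - 89621 = -502 - 89621 = -90123$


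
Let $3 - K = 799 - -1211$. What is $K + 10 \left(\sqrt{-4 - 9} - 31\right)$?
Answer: $-2317 + 10 i \sqrt{13} \approx -2317.0 + 36.056 i$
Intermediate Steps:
$K = -2007$ ($K = 3 - \left(799 - -1211\right) = 3 - \left(799 + 1211\right) = 3 - 2010 = -2007$)
$K + 10 \left(\sqrt{-4 - 9} - 31\right) = -2007 + 10 \left(\sqrt{-4 - 9} - 31\right) = -2007 + 10 \left(\sqrt{-13} - 31\right) = -2007 + 10 \left(i \sqrt{13} - 31\right) = -2007 + 10 \left(-31 + i \sqrt{13}\right) = -2007 - \left(310 - 10 i \sqrt{13}\right) = -2317 + 10 i \sqrt{13}$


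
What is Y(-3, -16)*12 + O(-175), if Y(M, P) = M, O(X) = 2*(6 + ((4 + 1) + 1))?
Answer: -12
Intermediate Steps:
O(X) = 24 (O(X) = 2*(6 + (5 + 1)) = 2*(6 + 6) = 2*12 = 24)
Y(-3, -16)*12 + O(-175) = -3*12 + 24 = -36 + 24 = -12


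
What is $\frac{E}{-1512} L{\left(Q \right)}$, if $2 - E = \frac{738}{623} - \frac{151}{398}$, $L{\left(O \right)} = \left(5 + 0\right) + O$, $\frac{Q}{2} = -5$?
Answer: $\frac{1481285}{374906448} \approx 0.0039511$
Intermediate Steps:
$Q = -10$ ($Q = 2 \left(-5\right) = -10$)
$L{\left(O \right)} = 5 + O$
$E = \frac{296257}{247954}$ ($E = 2 - \left(\frac{738}{623} - \frac{151}{398}\right) = 2 - \frac{199651}{247954} = \frac{296257}{247954} \approx 1.1948$)
$\frac{E}{-1512} L{\left(Q \right)} = \frac{296257}{247954 \left(-1512\right)} \left(5 - 10\right) = \frac{296257}{247954} \left(- \frac{1}{1512}\right) \left(-5\right) = \left(- \frac{296257}{374906448}\right) \left(-5\right) = \frac{1481285}{374906448}$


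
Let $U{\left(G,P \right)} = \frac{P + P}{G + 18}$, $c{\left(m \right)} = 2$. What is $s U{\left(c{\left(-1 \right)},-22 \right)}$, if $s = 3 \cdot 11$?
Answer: $- \frac{363}{5} \approx -72.6$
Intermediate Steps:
$U{\left(G,P \right)} = \frac{2 P}{18 + G}$
$s = 33$
$s U{\left(c{\left(-1 \right)},-22 \right)} = 33 \cdot 2 \left(-22\right) \frac{1}{18 + 2} = 33 \cdot 2 \left(-22\right) \frac{1}{20} = 33 \left(- \frac{11}{5}\right) = - \frac{363}{5}$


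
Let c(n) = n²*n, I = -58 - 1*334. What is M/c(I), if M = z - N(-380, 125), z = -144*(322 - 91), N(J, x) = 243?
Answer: 33507/60236288 ≈ 0.00055626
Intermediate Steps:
z = -33264 (z = -144*231 = -33264)
I = -392 (I = -58 - 334 = -392)
c(n) = n³
M = -33507 (M = -33264 - 1*243 = -33264 - 243 = -33507)
M/c(I) = -33507/((-392)³) = -33507/(-60236288) = -33507*(-1/60236288) = 33507/60236288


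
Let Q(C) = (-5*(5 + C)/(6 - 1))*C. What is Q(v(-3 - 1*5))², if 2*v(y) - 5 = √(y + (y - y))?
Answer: 1289/16 + 335*I*√2 ≈ 80.563 + 473.76*I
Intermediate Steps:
v(y) = 5/2 + √y/2 (v(y) = 5/2 + √(y + (y - y))/2 = 5/2 + √(y + 0)/2 = 5/2 + √y/2)
Q(C) = C*(-5 - C) (Q(C) = (-5*(5 + C)/5)*C = (-5*(1 + C/5))*C = (-5 - C)*C = C*(-5 - C))
Q(v(-3 - 1*5))² = (-(5/2 + √(-3 - 1*5)/2)*(5 + (5/2 + √(-3 - 1*5)/2)))² = (-(5/2 + √(-3 - 5)/2)*(5 + (5/2 + √(-3 - 5)/2)))² = (-(5/2 + √(-8)/2)*(5 + (5/2 + √(-8)/2)))² = (-(5/2 + (2*I*√2)/2)*(5 + (5/2 + (2*I*√2)/2)))² = (-(5/2 + I*√2)*(5 + (5/2 + I*√2)))² = (-(5/2 + I*√2)*(15/2 + I*√2))² = (5/2 + I*√2)²*(15/2 + I*√2)²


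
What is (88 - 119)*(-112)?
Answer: 3472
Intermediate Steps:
(88 - 119)*(-112) = -31*(-112) = 3472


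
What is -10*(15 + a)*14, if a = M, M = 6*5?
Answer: -6300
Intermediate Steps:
M = 30
a = 30
-10*(15 + a)*14 = -10*(15 + 30)*14 = -10*45*14 = -450*14 = -6300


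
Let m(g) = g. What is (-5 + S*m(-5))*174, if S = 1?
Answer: -1740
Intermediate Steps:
(-5 + S*m(-5))*174 = (-5 + 1*(-5))*174 = (-5 - 5)*174 = -10*174 = -1740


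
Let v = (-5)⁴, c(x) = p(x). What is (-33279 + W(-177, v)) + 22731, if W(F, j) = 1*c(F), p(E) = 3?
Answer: -10545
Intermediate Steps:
c(x) = 3
v = 625
W(F, j) = 3 (W(F, j) = 1*3 = 3)
(-33279 + W(-177, v)) + 22731 = (-33279 + 3) + 22731 = -33276 + 22731 = -10545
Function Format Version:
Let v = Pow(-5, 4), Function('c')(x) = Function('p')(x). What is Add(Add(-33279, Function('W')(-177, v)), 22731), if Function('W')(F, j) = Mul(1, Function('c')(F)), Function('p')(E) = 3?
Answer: -10545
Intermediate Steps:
Function('c')(x) = 3
v = 625
Function('W')(F, j) = 3 (Function('W')(F, j) = Mul(1, 3) = 3)
Add(Add(-33279, Function('W')(-177, v)), 22731) = Add(Add(-33279, 3), 22731) = Add(-33276, 22731) = -10545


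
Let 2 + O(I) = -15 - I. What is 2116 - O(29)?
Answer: 2162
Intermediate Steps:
O(I) = -17 - I (O(I) = -2 + (-15 - I) = -17 - I)
2116 - O(29) = 2116 - (-17 - 1*29) = 2116 - (-17 - 29) = 2116 - 1*(-46) = 2116 + 46 = 2162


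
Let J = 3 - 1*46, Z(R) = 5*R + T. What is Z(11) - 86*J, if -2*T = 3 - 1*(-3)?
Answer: 3750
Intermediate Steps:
T = -3 (T = -(3 - 1*(-3))/2 = -(3 + 3)/2 = -½*6 = -3)
Z(R) = -3 + 5*R (Z(R) = 5*R - 3 = -3 + 5*R)
J = -43 (J = 3 - 46 = -43)
Z(11) - 86*J = (-3 + 5*11) - 86*(-43) = (-3 + 55) + 3698 = 52 + 3698 = 3750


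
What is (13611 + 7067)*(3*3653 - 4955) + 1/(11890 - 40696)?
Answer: 3576285409871/28806 ≈ 1.2415e+8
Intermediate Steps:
(13611 + 7067)*(3*3653 - 4955) + 1/(11890 - 40696) = 20678*(10959 - 4955) + 1/(-28806) = 20678*6004 - 1/28806 = 124150712 - 1/28806 = 3576285409871/28806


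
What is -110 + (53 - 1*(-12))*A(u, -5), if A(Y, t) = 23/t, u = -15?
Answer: -409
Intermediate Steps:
-110 + (53 - 1*(-12))*A(u, -5) = -110 + (53 - 1*(-12))*(23/(-5)) = -110 + (53 + 12)*(23*(-⅕)) = -110 + 65*(-23/5) = -110 - 299 = -409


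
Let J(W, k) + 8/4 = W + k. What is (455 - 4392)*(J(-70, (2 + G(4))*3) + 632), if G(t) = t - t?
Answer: -2228342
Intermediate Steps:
G(t) = 0
J(W, k) = -2 + W + k (J(W, k) = -2 + (W + k) = -2 + W + k)
(455 - 4392)*(J(-70, (2 + G(4))*3) + 632) = (455 - 4392)*((-2 - 70 + (2 + 0)*3) + 632) = -3937*((-2 - 70 + 2*3) + 632) = -3937*((-2 - 70 + 6) + 632) = -3937*(-66 + 632) = -3937*566 = -2228342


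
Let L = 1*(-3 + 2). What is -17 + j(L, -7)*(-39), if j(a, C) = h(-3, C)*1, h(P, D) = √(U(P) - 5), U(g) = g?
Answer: -17 - 78*I*√2 ≈ -17.0 - 110.31*I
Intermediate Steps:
L = -1 (L = 1*(-1) = -1)
h(P, D) = √(-5 + P) (h(P, D) = √(P - 5) = √(-5 + P))
j(a, C) = 2*I*√2 (j(a, C) = √(-5 - 3)*1 = √(-8)*1 = (2*I*√2)*1 = 2*I*√2)
-17 + j(L, -7)*(-39) = -17 + (2*I*√2)*(-39) = -17 - 78*I*√2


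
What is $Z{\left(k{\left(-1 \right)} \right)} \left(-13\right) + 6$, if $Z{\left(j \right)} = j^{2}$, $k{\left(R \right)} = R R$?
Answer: $-7$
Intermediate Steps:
$k{\left(R \right)} = R^{2}$
$Z{\left(k{\left(-1 \right)} \right)} \left(-13\right) + 6 = \left(\left(-1\right)^{2}\right)^{2} \left(-13\right) + 6 = 1^{2} \left(-13\right) + 6 = 1 \left(-13\right) + 6 = -13 + 6 = -7$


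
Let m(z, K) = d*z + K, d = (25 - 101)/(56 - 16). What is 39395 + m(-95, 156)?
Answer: 79463/2 ≈ 39732.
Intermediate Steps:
d = -19/10 (d = -76/40 = -76*1/40 = -19/10 ≈ -1.9000)
m(z, K) = K - 19*z/10 (m(z, K) = -19*z/10 + K = K - 19*z/10)
39395 + m(-95, 156) = 39395 + (156 - 19/10*(-95)) = 39395 + (156 + 361/2) = 39395 + 673/2 = 79463/2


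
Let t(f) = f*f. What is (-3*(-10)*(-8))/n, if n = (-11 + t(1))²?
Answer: -12/5 ≈ -2.4000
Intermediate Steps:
t(f) = f²
n = 100 (n = (-11 + 1²)² = (-11 + 1)² = (-10)² = 100)
(-3*(-10)*(-8))/n = (-3*(-10)*(-8))/100 = (30*(-8))*(1/100) = -240*1/100 = -12/5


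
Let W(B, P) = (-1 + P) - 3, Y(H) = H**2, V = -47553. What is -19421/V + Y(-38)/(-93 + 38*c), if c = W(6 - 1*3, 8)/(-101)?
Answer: -6749946287/453893385 ≈ -14.871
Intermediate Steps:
W(B, P) = -4 + P
c = -4/101 (c = (-4 + 8)/(-101) = 4*(-1/101) = -4/101 ≈ -0.039604)
-19421/V + Y(-38)/(-93 + 38*c) = -19421/(-47553) + (-38)**2/(-93 + 38*(-4/101)) = -19421*(-1/47553) + 1444/(-93 - 152/101) = 19421/47553 + 1444/(-9545/101) = 19421/47553 + 1444*(-101/9545) = 19421/47553 - 145844/9545 = -6749946287/453893385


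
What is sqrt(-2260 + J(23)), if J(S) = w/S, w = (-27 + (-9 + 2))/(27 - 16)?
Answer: I*sqrt(144668942)/253 ≈ 47.541*I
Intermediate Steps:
w = -34/11 (w = (-27 - 7)/11 = -34*1/11 = -34/11 ≈ -3.0909)
J(S) = -34/(11*S)
sqrt(-2260 + J(23)) = sqrt(-2260 - 34/11/23) = sqrt(-2260 - 34/11*1/23) = sqrt(-2260 - 34/253) = sqrt(-571814/253) = I*sqrt(144668942)/253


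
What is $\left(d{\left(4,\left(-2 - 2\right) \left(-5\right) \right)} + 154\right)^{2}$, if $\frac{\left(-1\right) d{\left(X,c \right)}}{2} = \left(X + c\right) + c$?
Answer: $4356$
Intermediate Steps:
$d{\left(X,c \right)} = - 4 c - 2 X$ ($d{\left(X,c \right)} = - 2 \left(\left(X + c\right) + c\right) = - 2 \left(X + 2 c\right) = - 4 c - 2 X$)
$\left(d{\left(4,\left(-2 - 2\right) \left(-5\right) \right)} + 154\right)^{2} = \left(\left(- 4 \left(-2 - 2\right) \left(-5\right) - 8\right) + 154\right)^{2} = \left(\left(- 4 \left(\left(-4\right) \left(-5\right)\right) - 8\right) + 154\right)^{2} = \left(\left(\left(-4\right) 20 - 8\right) + 154\right)^{2} = \left(\left(-80 - 8\right) + 154\right)^{2} = \left(-88 + 154\right)^{2} = 66^{2} = 4356$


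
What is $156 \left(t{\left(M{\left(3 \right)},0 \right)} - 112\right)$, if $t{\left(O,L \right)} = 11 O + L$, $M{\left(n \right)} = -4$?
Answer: $-24336$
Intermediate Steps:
$t{\left(O,L \right)} = L + 11 O$
$156 \left(t{\left(M{\left(3 \right)},0 \right)} - 112\right) = 156 \left(\left(0 + 11 \left(-4\right)\right) - 112\right) = 156 \left(\left(0 - 44\right) - 112\right) = 156 \left(-44 - 112\right) = 156 \left(-156\right) = -24336$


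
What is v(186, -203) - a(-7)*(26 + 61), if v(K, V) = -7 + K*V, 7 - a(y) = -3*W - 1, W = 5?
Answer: -39766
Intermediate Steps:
a(y) = 23 (a(y) = 7 - (-3*5 - 1) = 7 - (-15 - 1) = 7 - 1*(-16) = 7 + 16 = 23)
v(186, -203) - a(-7)*(26 + 61) = (-7 + 186*(-203)) - 23*(26 + 61) = (-7 - 37758) - 23*87 = -37765 - 1*2001 = -37765 - 2001 = -39766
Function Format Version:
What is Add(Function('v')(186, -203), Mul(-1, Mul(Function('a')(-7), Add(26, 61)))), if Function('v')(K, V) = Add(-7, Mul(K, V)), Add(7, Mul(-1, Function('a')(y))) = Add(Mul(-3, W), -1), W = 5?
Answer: -39766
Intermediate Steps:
Function('a')(y) = 23 (Function('a')(y) = Add(7, Mul(-1, Add(Mul(-3, 5), -1))) = Add(7, Mul(-1, Add(-15, -1))) = Add(7, Mul(-1, -16)) = Add(7, 16) = 23)
Add(Function('v')(186, -203), Mul(-1, Mul(Function('a')(-7), Add(26, 61)))) = Add(Add(-7, Mul(186, -203)), Mul(-1, Mul(23, Add(26, 61)))) = Add(Add(-7, -37758), Mul(-1, Mul(23, 87))) = Add(-37765, Mul(-1, 2001)) = Add(-37765, -2001) = -39766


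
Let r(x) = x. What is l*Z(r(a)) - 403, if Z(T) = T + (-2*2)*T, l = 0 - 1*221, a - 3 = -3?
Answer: -403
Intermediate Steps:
a = 0 (a = 3 - 3 = 0)
l = -221 (l = 0 - 221 = -221)
Z(T) = -3*T (Z(T) = T - 4*T = -3*T)
l*Z(r(a)) - 403 = -(-663)*0 - 403 = -221*0 - 403 = 0 - 403 = -403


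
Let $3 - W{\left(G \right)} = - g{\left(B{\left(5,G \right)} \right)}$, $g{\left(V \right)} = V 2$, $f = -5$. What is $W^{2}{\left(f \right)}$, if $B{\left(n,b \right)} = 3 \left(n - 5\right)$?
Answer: $9$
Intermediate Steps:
$B{\left(n,b \right)} = -15 + 3 n$ ($B{\left(n,b \right)} = 3 \left(-5 + n\right) = -15 + 3 n$)
$g{\left(V \right)} = 2 V$
$W{\left(G \right)} = 3$ ($W{\left(G \right)} = 3 - - 2 \left(-15 + 3 \cdot 5\right) = 3 - - 2 \left(-15 + 15\right) = 3 - - 2 \cdot 0 = 3 - \left(-1\right) 0 = 3 - 0 = 3 + 0 = 3$)
$W^{2}{\left(f \right)} = 3^{2} = 9$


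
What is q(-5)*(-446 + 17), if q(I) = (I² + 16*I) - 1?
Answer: 24024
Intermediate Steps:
q(I) = -1 + I² + 16*I
q(-5)*(-446 + 17) = (-1 + (-5)² + 16*(-5))*(-446 + 17) = (-1 + 25 - 80)*(-429) = -56*(-429) = 24024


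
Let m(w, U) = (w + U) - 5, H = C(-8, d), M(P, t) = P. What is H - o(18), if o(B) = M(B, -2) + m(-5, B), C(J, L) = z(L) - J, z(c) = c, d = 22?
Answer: 4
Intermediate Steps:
C(J, L) = L - J
H = 30 (H = 22 - 1*(-8) = 22 + 8 = 30)
m(w, U) = -5 + U + w (m(w, U) = (U + w) - 5 = -5 + U + w)
o(B) = -10 + 2*B (o(B) = B + (-5 + B - 5) = B + (-10 + B) = -10 + 2*B)
H - o(18) = 30 - (-10 + 2*18) = 30 - (-10 + 36) = 30 - 1*26 = 30 - 26 = 4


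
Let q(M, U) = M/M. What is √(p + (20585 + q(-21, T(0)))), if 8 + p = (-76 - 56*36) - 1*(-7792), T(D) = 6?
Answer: √26278 ≈ 162.10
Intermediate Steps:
p = 5692 (p = -8 + ((-76 - 56*36) - 1*(-7792)) = -8 + ((-76 - 2016) + 7792) = -8 + (-2092 + 7792) = -8 + 5700 = 5692)
q(M, U) = 1
√(p + (20585 + q(-21, T(0)))) = √(5692 + (20585 + 1)) = √(5692 + 20586) = √26278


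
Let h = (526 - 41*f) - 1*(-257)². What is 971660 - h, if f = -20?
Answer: 1036363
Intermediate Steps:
h = -64703 (h = (526 - 41*(-20)) - 1*(-257)² = (526 + 820) - 1*66049 = 1346 - 66049 = -64703)
971660 - h = 971660 - 1*(-64703) = 971660 + 64703 = 1036363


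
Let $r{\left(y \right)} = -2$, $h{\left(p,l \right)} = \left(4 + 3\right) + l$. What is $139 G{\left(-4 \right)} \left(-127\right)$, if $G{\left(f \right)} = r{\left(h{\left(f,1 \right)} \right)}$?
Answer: $35306$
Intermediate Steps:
$h{\left(p,l \right)} = 7 + l$
$G{\left(f \right)} = -2$
$139 G{\left(-4 \right)} \left(-127\right) = 139 \left(-2\right) \left(-127\right) = \left(-278\right) \left(-127\right) = 35306$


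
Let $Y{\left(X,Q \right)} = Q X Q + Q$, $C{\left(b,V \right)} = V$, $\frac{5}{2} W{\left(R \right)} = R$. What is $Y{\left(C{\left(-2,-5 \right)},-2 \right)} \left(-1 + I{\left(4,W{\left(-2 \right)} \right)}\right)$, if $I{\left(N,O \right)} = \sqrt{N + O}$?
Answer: $22 - \frac{88 \sqrt{5}}{5} \approx -17.355$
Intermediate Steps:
$W{\left(R \right)} = \frac{2 R}{5}$
$Y{\left(X,Q \right)} = Q + X Q^{2}$ ($Y{\left(X,Q \right)} = X Q^{2} + Q = Q + X Q^{2}$)
$Y{\left(C{\left(-2,-5 \right)},-2 \right)} \left(-1 + I{\left(4,W{\left(-2 \right)} \right)}\right) = - 2 \left(1 - -10\right) \left(-1 + \sqrt{4 + \frac{2}{5} \left(-2\right)}\right) = - 2 \left(1 + 10\right) \left(-1 + \sqrt{4 - \frac{4}{5}}\right) = \left(-2\right) 11 \left(-1 + \sqrt{\frac{16}{5}}\right) = - 22 \left(-1 + \frac{4 \sqrt{5}}{5}\right) = 22 - \frac{88 \sqrt{5}}{5}$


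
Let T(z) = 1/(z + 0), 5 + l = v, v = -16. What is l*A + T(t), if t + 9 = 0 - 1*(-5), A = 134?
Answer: -11257/4 ≈ -2814.3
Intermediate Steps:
l = -21 (l = -5 - 16 = -21)
t = -4 (t = -9 + (0 - 1*(-5)) = -9 + (0 + 5) = -9 + 5 = -4)
T(z) = 1/z
l*A + T(t) = -21*134 + 1/(-4) = -2814 - ¼ = -11257/4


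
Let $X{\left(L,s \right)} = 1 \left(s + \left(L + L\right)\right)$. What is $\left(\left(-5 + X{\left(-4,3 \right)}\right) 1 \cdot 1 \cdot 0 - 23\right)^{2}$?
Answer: $529$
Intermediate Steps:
$X{\left(L,s \right)} = s + 2 L$ ($X{\left(L,s \right)} = 1 \left(s + 2 L\right) = s + 2 L$)
$\left(\left(-5 + X{\left(-4,3 \right)}\right) 1 \cdot 1 \cdot 0 - 23\right)^{2} = \left(\left(-5 + \left(3 + 2 \left(-4\right)\right)\right) 1 \cdot 1 \cdot 0 - 23\right)^{2} = \left(\left(-5 + \left(3 - 8\right)\right) 1 \cdot 1 \cdot 0 - 23\right)^{2} = \left(\left(-5 - 5\right) 1 \cdot 1 \cdot 0 - 23\right)^{2} = \left(\left(-10\right) 1 \cdot 1 \cdot 0 - 23\right)^{2} = \left(\left(-10\right) 1 \cdot 0 - 23\right)^{2} = \left(\left(-10\right) 0 - 23\right)^{2} = \left(0 - 23\right)^{2} = \left(-23\right)^{2} = 529$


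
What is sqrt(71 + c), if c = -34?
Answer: sqrt(37) ≈ 6.0828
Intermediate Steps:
sqrt(71 + c) = sqrt(71 - 34) = sqrt(37)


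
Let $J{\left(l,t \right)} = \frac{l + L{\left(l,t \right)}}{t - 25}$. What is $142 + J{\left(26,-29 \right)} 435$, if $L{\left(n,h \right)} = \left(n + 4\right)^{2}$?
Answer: $- \frac{65857}{9} \approx -7317.4$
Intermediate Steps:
$L{\left(n,h \right)} = \left(4 + n\right)^{2}$
$J{\left(l,t \right)} = \frac{l + \left(4 + l\right)^{2}}{-25 + t}$ ($J{\left(l,t \right)} = \frac{l + \left(4 + l\right)^{2}}{t - 25} = \frac{l + \left(4 + l\right)^{2}}{-25 + t}$)
$142 + J{\left(26,-29 \right)} 435 = 142 + \frac{26 + \left(4 + 26\right)^{2}}{-25 - 29} \cdot 435 = 142 + \frac{26 + 30^{2}}{-54} \cdot 435 = 142 + - \frac{26 + 900}{54} \cdot 435 = 142 + \left(- \frac{1}{54}\right) 926 \cdot 435 = 142 - \frac{67135}{9} = - \frac{65857}{9}$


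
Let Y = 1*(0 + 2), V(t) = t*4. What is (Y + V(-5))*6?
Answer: -108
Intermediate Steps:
V(t) = 4*t
Y = 2 (Y = 1*2 = 2)
(Y + V(-5))*6 = (2 + 4*(-5))*6 = (2 - 20)*6 = -18*6 = -108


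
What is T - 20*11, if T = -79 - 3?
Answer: -302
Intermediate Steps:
T = -82
T - 20*11 = -82 - 20*11 = -82 - 220 = -302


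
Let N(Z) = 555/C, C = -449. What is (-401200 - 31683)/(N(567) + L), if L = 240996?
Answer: -3294313/1834011 ≈ -1.7962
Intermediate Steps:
N(Z) = -555/449 (N(Z) = 555/(-449) = 555*(-1/449) = -555/449)
(-401200 - 31683)/(N(567) + L) = (-401200 - 31683)/(-555/449 + 240996) = -432883/108206649/449 = -432883*449/108206649 = -3294313/1834011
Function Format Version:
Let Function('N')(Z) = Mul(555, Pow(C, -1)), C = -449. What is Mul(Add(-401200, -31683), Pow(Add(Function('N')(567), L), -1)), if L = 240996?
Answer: Rational(-3294313, 1834011) ≈ -1.7962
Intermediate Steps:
Function('N')(Z) = Rational(-555, 449) (Function('N')(Z) = Mul(555, Pow(-449, -1)) = Mul(555, Rational(-1, 449)) = Rational(-555, 449))
Mul(Add(-401200, -31683), Pow(Add(Function('N')(567), L), -1)) = Mul(Add(-401200, -31683), Pow(Add(Rational(-555, 449), 240996), -1)) = Mul(-432883, Pow(Rational(108206649, 449), -1)) = Mul(-432883, Rational(449, 108206649)) = Rational(-3294313, 1834011)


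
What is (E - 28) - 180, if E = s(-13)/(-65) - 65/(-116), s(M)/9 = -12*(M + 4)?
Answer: -1676847/7540 ≈ -222.39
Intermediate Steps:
s(M) = -432 - 108*M (s(M) = 9*(-12*(M + 4)) = 9*(-12*(4 + M)) = 9*(-48 - 12*M) = -432 - 108*M)
E = -108527/7540 (E = (-432 - 108*(-13))/(-65) - 65/(-116) = (-432 + 1404)*(-1/65) - 65*(-1/116) = 972*(-1/65) + 65/116 = -972/65 + 65/116 = -108527/7540 ≈ -14.393)
(E - 28) - 180 = (-108527/7540 - 28) - 180 = -319647/7540 - 180 = -1676847/7540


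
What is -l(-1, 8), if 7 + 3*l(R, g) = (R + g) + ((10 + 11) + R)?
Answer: -20/3 ≈ -6.6667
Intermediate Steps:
l(R, g) = 14/3 + g/3 + 2*R/3 (l(R, g) = -7/3 + ((R + g) + ((10 + 11) + R))/3 = -7/3 + ((R + g) + (21 + R))/3 = -7/3 + (21 + g + 2*R)/3 = -7/3 + (7 + g/3 + 2*R/3) = 14/3 + g/3 + 2*R/3)
-l(-1, 8) = -(14/3 + (1/3)*8 + (2/3)*(-1)) = -(14/3 + 8/3 - 2/3) = -1*20/3 = -20/3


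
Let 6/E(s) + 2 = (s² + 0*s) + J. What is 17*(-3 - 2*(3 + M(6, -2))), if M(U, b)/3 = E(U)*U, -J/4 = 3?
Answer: -3519/11 ≈ -319.91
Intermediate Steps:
J = -12 (J = -4*3 = -12)
E(s) = 6/(-14 + s²) (E(s) = 6/(-2 + ((s² + 0*s) - 12)) = 6/(-2 + ((s² + 0) - 12)) = 6/(-2 + (s² - 12)) = 6/(-2 + (-12 + s²)) = 6/(-14 + s²))
M(U, b) = 18*U/(-14 + U²) (M(U, b) = 3*((6/(-14 + U²))*U) = 3*(6*U/(-14 + U²)) = 18*U/(-14 + U²))
17*(-3 - 2*(3 + M(6, -2))) = 17*(-3 - 2*(3 + 18*6/(-14 + 6²))) = 17*(-3 - 2*(3 + 18*6/(-14 + 36))) = 17*(-3 - 2*(3 + 18*6/22)) = 17*(-3 - 2*(3 + 18*6*(1/22))) = 17*(-3 - 2*(3 + 54/11)) = 17*(-3 - 2*87/11) = 17*(-3 - 174/11) = 17*(-207/11) = -3519/11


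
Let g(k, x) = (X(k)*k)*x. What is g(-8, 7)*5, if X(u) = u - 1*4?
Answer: 3360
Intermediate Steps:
X(u) = -4 + u (X(u) = u - 4 = -4 + u)
g(k, x) = k*x*(-4 + k) (g(k, x) = ((-4 + k)*k)*x = (k*(-4 + k))*x = k*x*(-4 + k))
g(-8, 7)*5 = -8*7*(-4 - 8)*5 = -8*7*(-12)*5 = 672*5 = 3360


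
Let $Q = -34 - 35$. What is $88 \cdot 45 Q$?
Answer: $-273240$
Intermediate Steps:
$Q = -69$ ($Q = -34 - 35 = -69$)
$88 \cdot 45 Q = 88 \cdot 45 \left(-69\right) = 3960 \left(-69\right) = -273240$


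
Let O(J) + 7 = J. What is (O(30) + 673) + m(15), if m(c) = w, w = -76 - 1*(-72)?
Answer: 692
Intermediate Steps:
O(J) = -7 + J
w = -4 (w = -76 + 72 = -4)
m(c) = -4
(O(30) + 673) + m(15) = ((-7 + 30) + 673) - 4 = (23 + 673) - 4 = 696 - 4 = 692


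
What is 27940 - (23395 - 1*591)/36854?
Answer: 514838978/18427 ≈ 27939.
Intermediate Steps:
27940 - (23395 - 1*591)/36854 = 27940 - (23395 - 591)/36854 = 27940 - 22804/36854 = 27940 - 1*11402/18427 = 27940 - 11402/18427 = 514838978/18427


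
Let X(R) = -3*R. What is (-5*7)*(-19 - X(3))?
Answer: 350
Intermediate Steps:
(-5*7)*(-19 - X(3)) = (-5*7)*(-19 - (-3)*3) = -35*(-19 - 1*(-9)) = -35*(-19 + 9) = -35*(-10) = 350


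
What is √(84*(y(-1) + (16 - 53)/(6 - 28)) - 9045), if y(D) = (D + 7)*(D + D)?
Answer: I*√1199319/11 ≈ 99.558*I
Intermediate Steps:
y(D) = 2*D*(7 + D) (y(D) = (7 + D)*(2*D) = 2*D*(7 + D))
√(84*(y(-1) + (16 - 53)/(6 - 28)) - 9045) = √(84*(2*(-1)*(7 - 1) + (16 - 53)/(6 - 28)) - 9045) = √(84*(2*(-1)*6 - 37/(-22)) - 9045) = √(84*(-12 - 37*(-1/22)) - 9045) = √(84*(-12 + 37/22) - 9045) = √(84*(-227/22) - 9045) = √(-9534/11 - 9045) = √(-109029/11) = I*√1199319/11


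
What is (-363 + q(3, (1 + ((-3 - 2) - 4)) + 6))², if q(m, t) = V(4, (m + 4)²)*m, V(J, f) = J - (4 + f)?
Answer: 260100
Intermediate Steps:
V(J, f) = -4 + J - f (V(J, f) = J + (-4 - f) = -4 + J - f)
q(m, t) = -m*(4 + m)² (q(m, t) = (-4 + 4 - (m + 4)²)*m = (-4 + 4 - (4 + m)²)*m = (-(4 + m)²)*m = -m*(4 + m)²)
(-363 + q(3, (1 + ((-3 - 2) - 4)) + 6))² = (-363 - 1*3*(4 + 3)²)² = (-363 - 1*3*7²)² = (-363 - 1*3*49)² = (-363 - 147)² = (-510)² = 260100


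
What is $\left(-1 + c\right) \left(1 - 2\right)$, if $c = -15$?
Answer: $16$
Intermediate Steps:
$\left(-1 + c\right) \left(1 - 2\right) = \left(-1 - 15\right) \left(1 - 2\right) = - 16 \left(1 - 2\right) = \left(-16\right) \left(-1\right) = 16$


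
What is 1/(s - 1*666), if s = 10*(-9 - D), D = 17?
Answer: -1/926 ≈ -0.0010799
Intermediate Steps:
s = -260 (s = 10*(-9 - 1*17) = 10*(-9 - 17) = 10*(-26) = -260)
1/(s - 1*666) = 1/(-260 - 1*666) = 1/(-260 - 666) = 1/(-926) = -1/926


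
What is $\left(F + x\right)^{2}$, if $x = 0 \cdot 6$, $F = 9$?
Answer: $81$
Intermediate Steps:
$x = 0$
$\left(F + x\right)^{2} = \left(9 + 0\right)^{2} = 9^{2} = 81$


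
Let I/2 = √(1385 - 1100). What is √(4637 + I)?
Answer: √(4637 + 2*√285) ≈ 68.343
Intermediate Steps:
I = 2*√285 (I = 2*√(1385 - 1100) = 2*√285 ≈ 33.764)
√(4637 + I) = √(4637 + 2*√285)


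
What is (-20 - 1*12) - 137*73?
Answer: -10033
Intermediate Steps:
(-20 - 1*12) - 137*73 = (-20 - 12) - 10001 = -32 - 10001 = -10033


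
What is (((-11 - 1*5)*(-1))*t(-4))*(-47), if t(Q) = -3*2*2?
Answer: 9024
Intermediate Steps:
t(Q) = -12 (t(Q) = -6*2 = -12)
(((-11 - 1*5)*(-1))*t(-4))*(-47) = (((-11 - 1*5)*(-1))*(-12))*(-47) = (((-11 - 5)*(-1))*(-12))*(-47) = (-16*(-1)*(-12))*(-47) = (16*(-12))*(-47) = -192*(-47) = 9024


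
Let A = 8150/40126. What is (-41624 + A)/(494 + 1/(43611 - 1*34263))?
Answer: -7806498319476/92649188519 ≈ -84.259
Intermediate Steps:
A = 4075/20063 (A = 8150*(1/40126) = 4075/20063 ≈ 0.20311)
(-41624 + A)/(494 + 1/(43611 - 1*34263)) = (-41624 + 4075/20063)/(494 + 1/(43611 - 1*34263)) = -835098237/(20063*(494 + 1/(43611 - 34263))) = -835098237/(20063*(494 + 1/9348)) = -835098237/(20063*4617913/9348) = -835098237/20063*9348/4617913 = -7806498319476/92649188519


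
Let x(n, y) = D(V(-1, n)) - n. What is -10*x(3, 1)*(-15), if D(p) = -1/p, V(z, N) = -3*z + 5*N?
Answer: -1375/3 ≈ -458.33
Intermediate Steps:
x(n, y) = -n - 1/(3 + 5*n) (x(n, y) = -1/(-3*(-1) + 5*n) - n = -1/(3 + 5*n) - n = -n - 1/(3 + 5*n))
-10*x(3, 1)*(-15) = -10*(-1 - 1*3*(3 + 5*3))/(3 + 5*3)*(-15) = -10*(-1 - 1*3*(3 + 15))/(3 + 15)*(-15) = -10*(-1 - 1*3*18)/18*(-15) = -5*(-1 - 54)/9*(-15) = -5*(-55)/9*(-15) = -10*(-55/18)*(-15) = (275/9)*(-15) = -1375/3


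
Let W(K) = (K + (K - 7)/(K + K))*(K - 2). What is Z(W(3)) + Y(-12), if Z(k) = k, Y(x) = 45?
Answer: 142/3 ≈ 47.333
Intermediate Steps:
W(K) = (-2 + K)*(K + (-7 + K)/(2*K)) (W(K) = (K + (-7 + K)/((2*K)))*(-2 + K) = (K + (-7 + K)*(1/(2*K)))*(-2 + K) = (K + (-7 + K)/(2*K))*(-2 + K) = (-2 + K)*(K + (-7 + K)/(2*K)))
Z(W(3)) + Y(-12) = (-9/2 + 3**2 + 7/3 - 3/2*3) + 45 = (-9/2 + 9 + 7*(1/3) - 9/2) + 45 = (-9/2 + 9 + 7/3 - 9/2) + 45 = 7/3 + 45 = 142/3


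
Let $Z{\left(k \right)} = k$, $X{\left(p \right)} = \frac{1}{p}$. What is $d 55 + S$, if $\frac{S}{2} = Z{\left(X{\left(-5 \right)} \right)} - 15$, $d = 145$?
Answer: $\frac{39723}{5} \approx 7944.6$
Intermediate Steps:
$S = - \frac{152}{5}$ ($S = 2 \left(\frac{1}{-5} - 15\right) = 2 \left(- \frac{1}{5} - 15\right) = 2 \left(- \frac{76}{5}\right) = - \frac{152}{5} \approx -30.4$)
$d 55 + S = 145 \cdot 55 - \frac{152}{5} = 7975 - \frac{152}{5} = \frac{39723}{5}$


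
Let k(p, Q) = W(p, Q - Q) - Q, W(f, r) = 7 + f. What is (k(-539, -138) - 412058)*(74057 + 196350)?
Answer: -111529907964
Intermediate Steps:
k(p, Q) = 7 + p - Q (k(p, Q) = (7 + p) - Q = 7 + p - Q)
(k(-539, -138) - 412058)*(74057 + 196350) = ((7 - 539 - 1*(-138)) - 412058)*(74057 + 196350) = ((7 - 539 + 138) - 412058)*270407 = (-394 - 412058)*270407 = -412452*270407 = -111529907964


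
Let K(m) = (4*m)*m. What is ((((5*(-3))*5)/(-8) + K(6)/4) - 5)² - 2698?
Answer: -68343/64 ≈ -1067.9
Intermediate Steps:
K(m) = 4*m²
((((5*(-3))*5)/(-8) + K(6)/4) - 5)² - 2698 = ((((5*(-3))*5)/(-8) + (4*6²)/4) - 5)² - 2698 = ((-15*5*(-⅛) + (4*36)*(¼)) - 5)² - 2698 = ((-75*(-⅛) + 144*(¼)) - 5)² - 2698 = ((75/8 + 36) - 5)² - 2698 = (363/8 - 5)² - 2698 = (323/8)² - 2698 = 104329/64 - 2698 = -68343/64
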